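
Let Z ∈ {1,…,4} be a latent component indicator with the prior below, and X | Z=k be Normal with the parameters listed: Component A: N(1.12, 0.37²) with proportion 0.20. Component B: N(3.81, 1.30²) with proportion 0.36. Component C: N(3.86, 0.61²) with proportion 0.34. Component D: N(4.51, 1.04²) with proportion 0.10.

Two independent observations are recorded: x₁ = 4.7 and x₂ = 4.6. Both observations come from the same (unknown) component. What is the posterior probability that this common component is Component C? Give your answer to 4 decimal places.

0.4237

By Bayes' theorem, P(k | x) = π_k f_k(x) / Σ_j π_j f_j(x).
Since both observations come from the same component, the likelihood for component k is f_k(x₁)·f_k(x₂).
  f_A = [5.05436e-21] × [6.66047e-20] = 3.36644e-40
  f_B = [0.242767] × [0.255139] = 0.0619393
  f_C = [0.253403] × [0.31334] = 0.0794013
  f_D = [0.37725] × [0.382165] = 0.144172
Prior × likelihood for each component:
  π_A·f_A = 0.20 × 3.36644e-40 = 6.73288e-41
  π_B·f_B = 0.36 × 0.0619393 = 0.0222982
  π_C·f_C = 0.34 × 0.0794013 = 0.0269964
  π_D·f_D = 0.10 × 0.144172 = 0.0144172
Marginal: 6.73288e-41 + 0.0222982 + 0.0269964 + 0.0144172 = 0.0637118
Responsibility of Component C: 0.0269964 / 0.0637118 ≈ 0.4237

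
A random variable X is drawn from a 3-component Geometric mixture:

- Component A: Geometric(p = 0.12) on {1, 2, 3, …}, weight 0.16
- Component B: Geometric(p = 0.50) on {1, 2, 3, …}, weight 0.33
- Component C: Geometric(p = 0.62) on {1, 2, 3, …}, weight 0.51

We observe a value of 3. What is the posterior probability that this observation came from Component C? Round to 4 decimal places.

Posterior ∝ prior × likelihood, so P(k | x) ∝ w_k f_k(x); normalise over all components.
Evaluate each component's likelihood at the observed value:
  L_A = 0.12·(1−0.12)^2 = 0.12·0.7744 = 0.092928
  L_B = 0.50·(1−0.50)^2 = 0.50·0.25 = 0.125
  L_C = 0.62·(1−0.62)^2 = 0.62·0.1444 = 0.089528
Unnormalised posteriors:
  w_A·L_A = 0.16 × 0.092928 = 0.0148685
  w_B·L_B = 0.33 × 0.125 = 0.04125
  w_C·L_C = 0.51 × 0.089528 = 0.0456593
Normaliser: 0.0148685 + 0.04125 + 0.0456593 = 0.101778
P(Component C | data) ≈ 0.4486

0.4486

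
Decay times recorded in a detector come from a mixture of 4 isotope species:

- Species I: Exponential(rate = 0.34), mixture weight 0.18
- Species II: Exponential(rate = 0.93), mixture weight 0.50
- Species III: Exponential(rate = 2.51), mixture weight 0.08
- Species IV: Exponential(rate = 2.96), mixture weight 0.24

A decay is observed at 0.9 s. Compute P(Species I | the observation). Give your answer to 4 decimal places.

By Bayes' theorem, P(k | x) = π_k f_k(x) / Σ_j π_j f_j(x).
Component likelihoods at x = 0.9 s:
  p_I = 0.250371
  p_II = 0.402697
  p_III = 0.262182
  p_IV = 0.20622
Prior × likelihood for each component:
  π_I·p_I = 0.18 × 0.250371 = 0.0450669
  π_II·p_II = 0.50 × 0.402697 = 0.201349
  π_III·p_III = 0.08 × 0.262182 = 0.0209745
  π_IV·p_IV = 0.24 × 0.20622 = 0.0494928
Marginal: 0.0450669 + 0.201349 + 0.0209745 + 0.0494928 = 0.316883
P(Species I | the observation) ≈ 0.1422

0.1422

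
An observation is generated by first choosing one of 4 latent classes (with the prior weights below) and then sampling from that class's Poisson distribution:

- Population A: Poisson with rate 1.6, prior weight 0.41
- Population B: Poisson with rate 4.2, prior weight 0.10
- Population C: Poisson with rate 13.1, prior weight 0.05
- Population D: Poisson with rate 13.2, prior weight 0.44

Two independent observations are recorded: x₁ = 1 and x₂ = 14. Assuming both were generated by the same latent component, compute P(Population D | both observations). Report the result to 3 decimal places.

P(component k | x) = P(Z=k)·f_k(x) / marginal(x), where marginal(x) = Σ_j P(Z=j)·f_j(x).
Since both observations come from the same component, the likelihood for component k is f_k(x₁)·f_k(x₂).
  L_A = [0.323034] × [1.66878e-09] = 5.39075e-10
  L_B = [0.0629814] × [9.14208e-05] = 5.75781e-06
  L_C = [2.67925e-05] × [0.102833] = 2.75515e-06
  L_D = [2.44279e-05] × [0.1035] = 2.52829e-06
Prior × likelihood for each component:
  P(Z=A)·L_A = 0.41 × 5.39075e-10 = 2.21021e-10
  P(Z=B)·L_B = 0.10 × 5.75781e-06 = 5.75781e-07
  P(Z=C)·L_C = 0.05 × 2.75515e-06 = 1.37758e-07
  P(Z=D)·L_D = 0.44 × 2.52829e-06 = 1.11245e-06
Sum: 2.21021e-10 + 5.75781e-07 + 1.37758e-07 + 1.11245e-06 = 1.82621e-06
Responsibility of Population D: 1.11245e-06 / 1.82621e-06 ≈ 0.609

0.609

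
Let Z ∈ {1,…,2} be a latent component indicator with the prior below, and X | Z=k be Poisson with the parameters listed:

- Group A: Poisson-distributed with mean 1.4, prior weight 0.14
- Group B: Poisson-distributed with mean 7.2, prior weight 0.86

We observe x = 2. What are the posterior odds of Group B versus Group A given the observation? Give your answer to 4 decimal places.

Only the two components matter; the odds are (w_i f_i(x)) / (w_j f_j(x)).
Component likelihoods at x = 2:
  f_A = e^(−1.4)·1.4^2/2! = 0.241665
  f_B = e^(−7.2)·7.2^2/2! = 0.0193515
0.0166423 / 0.0338331 ≈ 0.4919

0.4919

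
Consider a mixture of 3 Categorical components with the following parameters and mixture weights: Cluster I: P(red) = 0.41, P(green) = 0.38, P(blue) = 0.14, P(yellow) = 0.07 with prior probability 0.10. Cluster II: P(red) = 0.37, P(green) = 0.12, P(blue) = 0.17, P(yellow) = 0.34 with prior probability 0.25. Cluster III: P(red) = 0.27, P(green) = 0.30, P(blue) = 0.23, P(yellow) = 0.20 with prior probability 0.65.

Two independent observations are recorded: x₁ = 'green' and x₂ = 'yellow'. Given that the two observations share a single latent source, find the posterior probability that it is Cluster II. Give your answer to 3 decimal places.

0.197

Posterior ∝ prior × likelihood, so P(k | x) ∝ π_k f_k(x); normalise over all components.
Since both observations come from the same component, the likelihood for component k is f_k(x₁)·f_k(x₂).
  L_I = [P(green | comp) = 0.38] × [0.07] = 0.0266
  L_II = [P(green | comp) = 0.12] × [0.34] = 0.0408
  L_III = [P(green | comp) = 0.30] × [0.2] = 0.06
Multiply by the mixture weights:
  π_I·L_I = 0.10 × 0.0266 = 0.00266
  π_II·L_II = 0.25 × 0.0408 = 0.0102
  π_III·L_III = 0.65 × 0.06 = 0.039
Marginal: 0.00266 + 0.0102 + 0.039 = 0.05186
Responsibility of Cluster II: 0.0102 / 0.05186 ≈ 0.197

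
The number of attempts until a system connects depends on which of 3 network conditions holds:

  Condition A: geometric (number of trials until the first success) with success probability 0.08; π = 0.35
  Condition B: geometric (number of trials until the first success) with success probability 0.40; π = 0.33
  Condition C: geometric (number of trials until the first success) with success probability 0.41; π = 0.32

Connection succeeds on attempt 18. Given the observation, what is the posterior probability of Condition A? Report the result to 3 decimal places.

By Bayes' theorem, P(k | x) = π_k f_k(x) / Σ_j π_j f_j(x).
Geometric probabilities:
  f_A = 0.0193858
  f_B = 6.77066e-05
  f_C = 5.21517e-05
Prior × likelihood for each component:
  π_A·f_A = 0.35 × 0.0193858 = 0.00678502
  π_B·f_B = 0.33 × 6.77066e-05 = 2.23432e-05
  π_C·f_C = 0.32 × 5.21517e-05 = 1.66885e-05
Evidence: 0.00678502 + 2.23432e-05 + 1.66885e-05 = 0.00682405
Responsibility of Condition A: 0.00678502 / 0.00682405 ≈ 0.994

0.994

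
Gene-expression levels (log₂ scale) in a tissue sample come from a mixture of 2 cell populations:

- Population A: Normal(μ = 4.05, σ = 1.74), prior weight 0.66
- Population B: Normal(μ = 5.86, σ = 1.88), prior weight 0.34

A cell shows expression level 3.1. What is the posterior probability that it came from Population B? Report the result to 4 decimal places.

By Bayes' theorem, P(k | x) = π_k f_k(x) / Σ_j π_j f_j(x).
Normal densities:
  f_A = (1/(1.74·√(2π)))·exp(−(3.1−4.05)²/(2·1.74²)) = 0.229277·exp(-0.14905) = 0.197529
  f_B = (1/(1.88·√(2π)))·exp(−(3.1−5.86)²/(2·1.88²)) = 0.212203·exp(-1.07764) = 0.0722338
Unnormalised posteriors:
  π_A·f_A = 0.66 × 0.197529 = 0.130369
  π_B·f_B = 0.34 × 0.0722338 = 0.0245595
Normaliser: 0.130369 + 0.0245595 = 0.154929
Responsibility of Population B: 0.0245595 / 0.154929 ≈ 0.1585

0.1585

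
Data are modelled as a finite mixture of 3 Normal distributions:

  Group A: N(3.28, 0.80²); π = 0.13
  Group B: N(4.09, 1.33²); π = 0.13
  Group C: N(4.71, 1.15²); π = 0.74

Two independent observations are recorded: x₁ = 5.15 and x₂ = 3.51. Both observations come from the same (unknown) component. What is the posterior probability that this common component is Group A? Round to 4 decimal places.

0.0349

The responsibility of component k is w_k f_k(x) divided by Σ_j w_j f_j(x).
Since both observations come from the same component, the likelihood for component k is f_k(x₁)·f_k(x₂).
  p_A = [0.03246] × [0.478488] = 0.0155317
  p_B = [0.218337] × [0.272749] = 0.0595511
  p_C = [0.322422] × [0.201267] = 0.0648928
Prior × likelihood for each component:
  w_A·p_A = 0.13 × 0.0155317 = 0.00201912
  w_B·p_B = 0.13 × 0.0595511 = 0.00774164
  w_C·p_C = 0.74 × 0.0648928 = 0.0480206
Sum: 0.00201912 + 0.00774164 + 0.0480206 = 0.0577814
Responsibility of Group A: 0.00201912 / 0.0577814 ≈ 0.0349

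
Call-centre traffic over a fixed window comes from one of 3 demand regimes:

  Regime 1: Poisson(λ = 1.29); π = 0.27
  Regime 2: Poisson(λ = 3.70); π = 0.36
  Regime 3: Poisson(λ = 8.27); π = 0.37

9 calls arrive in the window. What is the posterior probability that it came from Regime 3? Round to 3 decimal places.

0.937

Apply Bayes' rule: the posterior for each component is proportional to its prior times its likelihood at x.
Poisson probabilities:
  f_1 = 7.5042e-06
  f_2 = 0.00885448
  f_3 = 0.127694
Multiply by the mixture weights:
  P(Z=1)·f_1 = 0.27 × 7.5042e-06 = 2.02613e-06
  P(Z=2)·f_2 = 0.36 × 0.00885448 = 0.00318761
  P(Z=3)·f_3 = 0.37 × 0.127694 = 0.0472469
Sum: 2.02613e-06 + 0.00318761 + 0.0472469 = 0.0504365
So the posterior for Regime 3 is 0.0472469 / 0.0504365 ≈ 0.937.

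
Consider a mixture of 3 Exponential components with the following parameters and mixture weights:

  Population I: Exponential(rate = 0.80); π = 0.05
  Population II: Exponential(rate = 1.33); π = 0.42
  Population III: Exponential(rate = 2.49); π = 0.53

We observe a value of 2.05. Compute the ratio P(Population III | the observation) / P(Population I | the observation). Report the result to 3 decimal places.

Posterior odds = (P(Z=i) f_i(x)) / (P(Z=j) f_j(x)); the normalising sum cancels.
Evaluate each component's likelihood at the observed value:
  f_I = 0.80·e^(−0.80·2.05) = 0.80·e^(−1.6400) = 0.155184
  f_II = 1.33·e^(−1.33·2.05) = 1.33·e^(−2.7265) = 0.0870458
  f_III = 2.49·e^(−2.49·2.05) = 2.49·e^(−5.1045) = 0.0151127
0.00800975 / 0.0077592 ≈ 1.032

1.032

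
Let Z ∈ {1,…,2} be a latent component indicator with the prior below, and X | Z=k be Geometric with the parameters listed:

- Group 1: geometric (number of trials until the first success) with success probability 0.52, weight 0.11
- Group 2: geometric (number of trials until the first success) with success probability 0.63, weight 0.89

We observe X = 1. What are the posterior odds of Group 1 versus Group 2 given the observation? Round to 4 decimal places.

Since P(k|x) ∝ w_k f_k(x), the posterior odds are w_i f_i(x) / (w_j f_j(x)).
Evaluate each component's likelihood at the observed value:
  f_1 = 0.52·(1−0.52)^0 = 0.52·1 = 0.52
  f_2 = 0.63·(1−0.63)^0 = 0.63·1 = 0.63
Posterior odds = (w_1·f_1) / (w_2·f_2) = (0.11·0.52) / (0.89·0.63) = 0.0572 / 0.5607 ≈ 0.1020

0.1020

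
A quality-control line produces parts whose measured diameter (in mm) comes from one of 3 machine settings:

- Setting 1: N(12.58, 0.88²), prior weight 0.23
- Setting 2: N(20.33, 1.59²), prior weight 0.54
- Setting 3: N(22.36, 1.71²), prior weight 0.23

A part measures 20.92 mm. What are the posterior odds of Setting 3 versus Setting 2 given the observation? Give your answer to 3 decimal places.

0.298

Only the two components matter; the odds are (π_i f_i(x)) / (π_j f_j(x)).
Normal densities:
  f_1 = 1.42084e-20
  f_2 = 0.234214
  f_3 = 0.163654
Posterior odds = (π_3·f_3) / (π_2·f_2) = (0.23·0.163654) / (0.54·0.234214) = 0.0376404 / 0.126476 ≈ 0.298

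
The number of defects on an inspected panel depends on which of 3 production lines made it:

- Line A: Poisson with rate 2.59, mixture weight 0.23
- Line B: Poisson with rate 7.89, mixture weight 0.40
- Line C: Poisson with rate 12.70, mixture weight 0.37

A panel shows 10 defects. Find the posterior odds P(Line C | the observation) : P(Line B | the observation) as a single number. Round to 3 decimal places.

The posterior odds equal the prior odds times the likelihood ratio: (P(Z=i)/P(Z=j))·(f_i(x)/f_j(x)).
Evaluate each component's likelihood at the observed value:
  f_A = e^(−2.59)·2.59^10/10! = 0.00028081
  f_B = e^(−7.89)·7.89^10/10! = 0.0964769
  f_C = e^(−12.70)·12.70^10/10! = 0.0917771
0.0339575 / 0.0385908 ≈ 0.880

0.880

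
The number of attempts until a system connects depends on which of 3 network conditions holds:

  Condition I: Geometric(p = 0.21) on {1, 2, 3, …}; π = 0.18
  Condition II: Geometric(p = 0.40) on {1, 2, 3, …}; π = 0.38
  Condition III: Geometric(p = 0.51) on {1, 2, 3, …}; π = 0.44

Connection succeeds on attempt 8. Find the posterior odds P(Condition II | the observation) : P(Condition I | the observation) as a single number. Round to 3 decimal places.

0.586

Only the two components matter; the odds are (π_i f_i(x)) / (π_j f_j(x)).
Geometric probabilities:
  f_I = 0.0403282
  f_II = 0.0111974
  f_III = 0.00345894
Odds = (0.38/0.18) × (0.0111974/0.0403282) = 2.11111 × 0.277658 ≈ 0.586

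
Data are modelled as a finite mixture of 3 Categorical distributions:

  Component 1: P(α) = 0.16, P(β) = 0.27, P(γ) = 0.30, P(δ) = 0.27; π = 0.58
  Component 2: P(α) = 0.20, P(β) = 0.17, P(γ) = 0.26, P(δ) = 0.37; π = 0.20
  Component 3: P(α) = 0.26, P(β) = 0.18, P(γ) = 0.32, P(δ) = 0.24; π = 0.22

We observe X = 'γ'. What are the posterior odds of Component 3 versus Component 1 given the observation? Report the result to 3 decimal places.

Only the two components matter; the odds are (π_i f_i(x)) / (π_j f_j(x)).
Component likelihoods at x = 'γ':
  f_1 = P(γ | comp) = 0.30
  f_2 = P(γ | comp) = 0.26
  f_3 = P(γ | comp) = 0.32
Odds = (0.22/0.58) × (0.32/0.3) = 0.37931 × 1.06667 ≈ 0.405

0.405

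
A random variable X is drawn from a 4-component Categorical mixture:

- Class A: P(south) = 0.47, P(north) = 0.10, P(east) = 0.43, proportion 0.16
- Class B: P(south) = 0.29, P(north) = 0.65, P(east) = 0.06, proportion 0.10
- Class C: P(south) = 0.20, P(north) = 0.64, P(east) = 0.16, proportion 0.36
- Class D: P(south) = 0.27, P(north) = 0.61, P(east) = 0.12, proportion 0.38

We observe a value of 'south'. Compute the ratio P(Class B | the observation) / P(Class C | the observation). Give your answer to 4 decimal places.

0.4028

Since P(k|x) ∝ P(Z=k) f_k(x), the posterior odds are P(Z=i) f_i(x) / (P(Z=j) f_j(x)).
Component likelihoods at x = 'south':
  f_A = 0.47
  f_B = 0.29
  f_C = 0.2
  f_D = 0.27
Odds = (0.10/0.36) × (0.29/0.2) = 0.277778 × 1.45 ≈ 0.4028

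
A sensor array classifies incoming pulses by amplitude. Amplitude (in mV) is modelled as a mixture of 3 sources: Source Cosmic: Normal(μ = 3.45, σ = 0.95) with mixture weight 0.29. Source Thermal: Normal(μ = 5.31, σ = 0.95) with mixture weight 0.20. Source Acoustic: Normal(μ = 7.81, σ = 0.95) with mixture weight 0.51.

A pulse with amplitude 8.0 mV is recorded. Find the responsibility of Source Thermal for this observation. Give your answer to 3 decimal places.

The responsibility of component k is P(Z=k) f_k(x) divided by Σ_j P(Z=j) f_j(x).
Component likelihoods at x = 8.0 mV:
  L_Cosmic = (1/(0.95·√(2π)))·exp(−(8.0−3.45)²/(2·0.95²)) = 0.419939·exp(-11.46953) = 4.38564e-06
  L_Thermal = (1/(0.95·√(2π)))·exp(−(8.0−5.31)²/(2·0.95²)) = 0.419939·exp(-4.00892) = 0.00762316
  L_Acoustic = (1/(0.95·√(2π)))·exp(−(8.0−7.81)²/(2·0.95²)) = 0.419939·exp(-0.02000) = 0.411624
Prior × likelihood for each component:
  P(Z=Cosmic)·L_Cosmic = 0.29 × 4.38564e-06 = 1.27184e-06
  P(Z=Thermal)·L_Thermal = 0.20 × 0.00762316 = 0.00152463
  P(Z=Acoustic)·L_Acoustic = 0.51 × 0.411624 = 0.209928
Marginal: 1.27184e-06 + 0.00152463 + 0.209928 = 0.211454
P(Source Thermal | 8.0 mV) = 0.00152463 / 0.211454 ≈ 0.007

0.007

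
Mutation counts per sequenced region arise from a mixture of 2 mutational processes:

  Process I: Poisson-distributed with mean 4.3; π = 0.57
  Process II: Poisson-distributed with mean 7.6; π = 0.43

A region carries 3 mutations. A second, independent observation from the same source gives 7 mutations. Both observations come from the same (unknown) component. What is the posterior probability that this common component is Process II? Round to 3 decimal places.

0.234

The responsibility of component k is π_k f_k(x) divided by Σ_j π_j f_j(x).
Since both observations come from the same component, the likelihood for component k is f_k(x₁)·f_k(x₂).
  f_I = [0.179799] × [0.0731783] = 0.0131574
  f_II = [0.0366144] × [0.145421] = 0.00532449
Prior × likelihood for each component:
  π_I·f_I = 0.57 × 0.0131574 = 0.00749972
  π_II·f_II = 0.43 × 0.00532449 = 0.00228953
Sum: 0.00749972 + 0.00228953 = 0.00978925
P(Process II | data) = 0.00228953 / 0.00978925 ≈ 0.234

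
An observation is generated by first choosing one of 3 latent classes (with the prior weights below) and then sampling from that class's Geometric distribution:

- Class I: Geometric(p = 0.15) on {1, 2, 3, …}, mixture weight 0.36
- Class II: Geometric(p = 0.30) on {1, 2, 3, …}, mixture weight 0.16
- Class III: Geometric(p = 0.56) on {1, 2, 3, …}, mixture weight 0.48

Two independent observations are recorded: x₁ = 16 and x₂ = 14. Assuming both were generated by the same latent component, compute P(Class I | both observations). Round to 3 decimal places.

Posterior ∝ prior × likelihood, so P(k | x) ∝ P(Z=k) f_k(x); normalise over all components.
Since both observations come from the same component, the likelihood for component k is f_k(x₁)·f_k(x₂).
  p_I = [0.15·(1−0.15)^15 = 0.15·0.0873542 = 0.0131031] × [0.0181358] = 0.000237636
  p_II = [0.30·(1−0.30)^15 = 0.30·0.00474756 = 0.00142427] × [0.00290667] = 4.13988e-06
  p_III = [0.56·(1−0.56)^15 = 0.56·4.48529e-06 = 2.51176e-06] × [1.2974e-05] = 3.25875e-11
Multiply by the mixture weights:
  P(Z=I)·p_I = 0.36 × 0.000237636 = 8.5549e-05
  P(Z=II)·p_II = 0.16 × 4.13988e-06 = 6.62381e-07
  P(Z=III)·p_III = 0.48 × 3.25875e-11 = 1.5642e-11
Sum: 8.5549e-05 + 6.62381e-07 + 1.5642e-11 = 8.62114e-05
Responsibility of Class I: 8.5549e-05 / 8.62114e-05 ≈ 0.992

0.992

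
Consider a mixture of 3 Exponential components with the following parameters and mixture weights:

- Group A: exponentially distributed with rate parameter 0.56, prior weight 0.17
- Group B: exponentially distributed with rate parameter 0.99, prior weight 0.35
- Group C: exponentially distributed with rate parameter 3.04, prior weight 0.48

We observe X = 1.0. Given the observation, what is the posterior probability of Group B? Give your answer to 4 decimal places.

The responsibility of component k is π_k f_k(x) divided by Σ_j π_j f_j(x).
Exponential densities:
  f_A = 0.319877
  f_B = 0.367861
  f_C = 0.145418
Unnormalised posteriors:
  π_A·f_A = 0.17 × 0.319877 = 0.0543791
  π_B·f_B = 0.35 × 0.367861 = 0.128751
  π_C·f_C = 0.48 × 0.145418 = 0.0698007
Evidence: 0.0543791 + 0.128751 + 0.0698007 = 0.252931
So the posterior for Group B is 0.128751 / 0.252931 ≈ 0.5090.

0.5090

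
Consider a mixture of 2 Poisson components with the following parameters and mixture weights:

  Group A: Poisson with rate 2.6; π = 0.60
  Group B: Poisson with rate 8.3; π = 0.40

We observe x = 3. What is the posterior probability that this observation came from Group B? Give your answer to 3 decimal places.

0.068

Apply Bayes' rule: the posterior for each component is proportional to its prior times its likelihood at x.
Poisson probabilities:
  p_A = e^(−2.6)·2.6^3/3! = 0.217572
  p_B = e^(−8.3)·8.3^3/3! = 0.0236831
Multiply by the mixture weights:
  π_A·p_A = 0.60 × 0.217572 = 0.130543
  π_B·p_B = 0.40 × 0.0236831 = 0.00947325
Sum: 0.130543 + 0.00947325 = 0.140016
P(Group B | x) = 0.00947325 / 0.140016 ≈ 0.068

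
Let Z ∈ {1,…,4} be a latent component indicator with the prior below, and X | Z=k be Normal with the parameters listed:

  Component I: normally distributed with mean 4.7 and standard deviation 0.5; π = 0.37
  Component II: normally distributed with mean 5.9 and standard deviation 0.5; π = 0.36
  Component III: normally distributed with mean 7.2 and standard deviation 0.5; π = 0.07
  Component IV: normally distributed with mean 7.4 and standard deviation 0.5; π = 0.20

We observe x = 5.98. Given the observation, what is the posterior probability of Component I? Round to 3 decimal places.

Apply Bayes' rule: the posterior for each component is proportional to its prior times its likelihood at x.
Evaluate each component's likelihood at the observed value:
  f_I = (1/(0.5·√(2π)))·exp(−(5.98−4.7)²/(2·0.5²)) = 0.797885·exp(-3.27680) = 0.0301192
  f_II = (1/(0.5·√(2π)))·exp(−(5.98−5.9)²/(2·0.5²)) = 0.797885·exp(-0.01280) = 0.787737
  f_III = (1/(0.5·√(2π)))·exp(−(5.98−7.2)²/(2·0.5²)) = 0.797885·exp(-2.97680) = 0.0406567
  f_IV = (1/(0.5·√(2π)))·exp(−(5.98−7.4)²/(2·0.5²)) = 0.797885·exp(-4.03280) = 0.0141422
Weight by the priors:
  w_I·f_I = 0.37 × 0.0301192 = 0.0111441
  w_II·f_II = 0.36 × 0.787737 = 0.283585
  w_III·f_III = 0.07 × 0.0406567 = 0.00284597
  w_IV·f_IV = 0.20 × 0.0141422 = 0.00282844
Normaliser: 0.0111441 + 0.283585 + 0.00284597 + 0.00282844 = 0.300404
P(Component I | x) ≈ 0.037

0.037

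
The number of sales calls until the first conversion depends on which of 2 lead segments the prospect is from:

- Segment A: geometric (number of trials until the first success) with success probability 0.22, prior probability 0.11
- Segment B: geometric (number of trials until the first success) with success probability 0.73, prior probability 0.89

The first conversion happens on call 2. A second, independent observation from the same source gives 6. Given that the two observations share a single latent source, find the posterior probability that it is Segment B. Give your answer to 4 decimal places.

By Bayes' theorem, P(k | x) = π_k f_k(x) / Σ_j π_j f_j(x).
Since both observations come from the same component, the likelihood for component k is f_k(x₁)·f_k(x₂).
  p_A = [0.1716] × [0.0635178] = 0.0108997
  p_B = [0.1971] × [0.00104747] = 0.000206456
Prior × likelihood for each component:
  π_A·p_A = 0.11 × 0.0108997 = 0.00119896
  π_B·p_B = 0.89 × 0.000206456 = 0.000183746
Sum: 0.00119896 + 0.000183746 = 0.00138271
Responsibility of Segment B: 0.000183746 / 0.00138271 ≈ 0.1329

0.1329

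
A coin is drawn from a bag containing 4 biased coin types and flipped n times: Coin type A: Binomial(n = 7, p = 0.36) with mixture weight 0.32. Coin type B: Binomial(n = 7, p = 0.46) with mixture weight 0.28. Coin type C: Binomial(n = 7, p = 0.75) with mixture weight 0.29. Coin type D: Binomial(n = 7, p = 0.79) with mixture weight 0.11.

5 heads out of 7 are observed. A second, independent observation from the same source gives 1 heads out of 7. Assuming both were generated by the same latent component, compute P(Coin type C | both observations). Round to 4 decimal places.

0.0199

By Bayes' theorem, P(k | x) = P(Z=k) f_k(x) / Σ_j P(Z=j) f_j(x).
Since both observations come from the same component, the likelihood for component k is f_k(x₁)·f_k(x₂).
  L_A = [0.0520106] × [0.173173] = 0.00900683
  L_B = [0.126123] × [0.0798396] = 0.0100697
  L_C = [0.311462] × [0.00128174] = 0.000399213
  L_D = [0.284966] × [0.000474287] = 0.000135156
Prior × likelihood for each component:
  P(Z=A)·L_A = 0.32 × 0.00900683 = 0.00288219
  P(Z=B)·L_B = 0.28 × 0.0100697 = 0.0028195
  P(Z=C)·L_C = 0.29 × 0.000399213 = 0.000115772
  P(Z=D)·L_D = 0.11 × 0.000135156 = 1.48671e-05
Evidence: 0.00288219 + 0.0028195 + 0.000115772 + 1.48671e-05 = 0.00583233
P(Coin type C | data) = 0.000115772 / 0.00583233 ≈ 0.0199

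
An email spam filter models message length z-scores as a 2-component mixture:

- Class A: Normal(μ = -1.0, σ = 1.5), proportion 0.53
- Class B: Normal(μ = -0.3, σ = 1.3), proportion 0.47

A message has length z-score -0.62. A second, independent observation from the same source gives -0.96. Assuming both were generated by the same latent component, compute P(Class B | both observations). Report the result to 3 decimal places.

0.510

Apply Bayes' rule: the posterior for each component is proportional to its prior times its likelihood at x.
Since both observations come from the same component, the likelihood for component k is f_k(x₁)·f_k(x₂).
  p_A = [(1/(1.5·√(2π)))·exp(−(-0.62−-1.0)²/(2·1.5²)) = 0.265962·exp(-0.03209) = 0.257563] × [0.265867] = 0.0684774
  p_B = [(1/(1.3·√(2π)))·exp(−(-0.62−-0.3)²/(2·1.3²)) = 0.306879·exp(-0.03030) = 0.297721] × [0.269772] = 0.0803167
Multiply by the mixture weights:
  w_A·p_A = 0.53 × 0.0684774 = 0.036293
  w_B·p_B = 0.47 × 0.0803167 = 0.0377489
Evidence: 0.036293 + 0.0377489 = 0.0740419
P(Class B | x₁, x₂) ≈ 0.510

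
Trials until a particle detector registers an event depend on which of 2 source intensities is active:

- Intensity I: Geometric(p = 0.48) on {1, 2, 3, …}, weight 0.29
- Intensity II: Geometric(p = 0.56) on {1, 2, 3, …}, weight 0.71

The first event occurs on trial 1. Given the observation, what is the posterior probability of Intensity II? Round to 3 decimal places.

0.741

The responsibility of component k is π_k f_k(x) divided by Σ_j π_j f_j(x).
Component likelihoods at x = 1:
  L_I = 0.48·(1−0.48)^0 = 0.48·1 = 0.48
  L_II = 0.56·(1−0.56)^0 = 0.56·1 = 0.56
Prior × likelihood for each component:
  π_I·L_I = 0.29 × 0.48 = 0.1392
  π_II·L_II = 0.71 × 0.56 = 0.3976
Evidence: 0.1392 + 0.3976 = 0.5368
So the posterior for Intensity II is 0.3976 / 0.5368 ≈ 0.741.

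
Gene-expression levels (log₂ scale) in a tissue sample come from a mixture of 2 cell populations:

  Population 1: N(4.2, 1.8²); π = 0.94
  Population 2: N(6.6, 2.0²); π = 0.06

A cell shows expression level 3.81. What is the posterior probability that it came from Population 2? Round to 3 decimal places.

The responsibility of component k is w_k f_k(x) divided by Σ_j w_j f_j(x).
Evaluate each component's likelihood at the observed value:
  p_1 = 0.216493
  p_2 = 0.0753887
Prior × likelihood for each component:
  w_1·p_1 = 0.94 × 0.216493 = 0.203503
  w_2·p_2 = 0.06 × 0.0753887 = 0.00452332
Evidence: 0.203503 + 0.00452332 = 0.208027
Responsibility of Population 2: 0.00452332 / 0.208027 ≈ 0.022

0.022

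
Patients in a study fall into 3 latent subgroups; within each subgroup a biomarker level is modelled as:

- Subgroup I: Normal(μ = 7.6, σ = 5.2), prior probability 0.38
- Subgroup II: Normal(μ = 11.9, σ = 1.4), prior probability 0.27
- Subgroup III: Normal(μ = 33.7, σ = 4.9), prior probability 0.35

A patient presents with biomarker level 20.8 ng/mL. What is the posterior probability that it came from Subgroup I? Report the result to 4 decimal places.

P(component k | x) = P(Z=k)·f_k(x) / marginal(x), where marginal(x) = Σ_j P(Z=j)·f_j(x).
Component likelihoods at x = 20.8 ng/mL:
  L_I = 0.00305954
  L_II = 4.77698e-10
  L_III = 0.00254505
Prior × likelihood for each component:
  P(Z=I)·L_I = 0.38 × 0.00305954 = 0.00116263
  P(Z=II)·L_II = 0.27 × 4.77698e-10 = 1.28978e-10
  P(Z=III)·L_III = 0.35 × 0.00254505 = 0.000890768
Marginal: 0.00116263 + 1.28978e-10 + 0.000890768 = 0.00205339
P(Subgroup I | data) = 0.00116263 / 0.00205339 ≈ 0.5662

0.5662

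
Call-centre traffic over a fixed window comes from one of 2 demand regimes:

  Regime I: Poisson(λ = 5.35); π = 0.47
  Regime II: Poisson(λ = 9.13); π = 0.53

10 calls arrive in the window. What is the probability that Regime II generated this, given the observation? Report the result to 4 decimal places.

0.8435

The responsibility of component k is P(Z=k) f_k(x) divided by Σ_j P(Z=j) f_j(x).
Poisson probabilities:
  f_I = e^(−5.35)·5.35^10/10! = 0.0251362
  f_II = e^(−9.13)·9.13^10/10! = 0.120181
Unnormalised posteriors:
  P(Z=I)·f_I = 0.47 × 0.0251362 = 0.011814
  P(Z=II)·f_II = 0.53 × 0.120181 = 0.063696
Sum: 0.011814 + 0.063696 = 0.07551
P(Regime II | x) ≈ 0.8435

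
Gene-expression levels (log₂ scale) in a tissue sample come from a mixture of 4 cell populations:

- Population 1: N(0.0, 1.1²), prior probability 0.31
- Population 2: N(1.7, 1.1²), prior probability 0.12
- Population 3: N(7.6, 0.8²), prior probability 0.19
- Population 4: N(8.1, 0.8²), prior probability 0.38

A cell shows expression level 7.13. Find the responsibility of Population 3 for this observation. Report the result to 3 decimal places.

By Bayes' theorem, P(k | x) = P(Z=k) f_k(x) / Σ_j P(Z=j) f_j(x).
Normal densities:
  p_1 = 2.73087e-10
  p_2 = 1.85414e-06
  p_3 = 0.419634
  p_4 = 0.2391
Weight by the priors:
  P(Z=1)·p_1 = 0.31 × 2.73087e-10 = 8.46568e-11
  P(Z=2)·p_2 = 0.12 × 1.85414e-06 = 2.22496e-07
  P(Z=3)·p_3 = 0.19 × 0.419634 = 0.0797304
  P(Z=4)·p_4 = 0.38 × 0.2391 = 0.090858
Normaliser: 8.46568e-11 + 2.22496e-07 + 0.0797304 + 0.090858 = 0.170589
So the posterior for Population 3 is 0.0797304 / 0.170589 ≈ 0.467.

0.467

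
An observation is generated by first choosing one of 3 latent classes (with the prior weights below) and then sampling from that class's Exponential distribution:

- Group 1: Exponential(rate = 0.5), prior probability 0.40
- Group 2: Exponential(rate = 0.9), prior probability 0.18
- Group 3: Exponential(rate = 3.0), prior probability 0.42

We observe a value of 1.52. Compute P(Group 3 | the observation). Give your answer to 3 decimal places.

0.089

Apply Bayes' rule: the posterior for each component is proportional to its prior times its likelihood at x.
Exponential densities:
  f_1 = 0.233833
  f_2 = 0.229154
  f_3 = 0.0313862
Multiply by the mixture weights:
  π_1·f_1 = 0.40 × 0.233833 = 0.0935333
  π_2·f_2 = 0.18 × 0.229154 = 0.0412477
  π_3·f_3 = 0.42 × 0.0313862 = 0.0131822
Marginal: 0.0935333 + 0.0412477 + 0.0131822 = 0.147963
P(Group 3 | the observation) ≈ 0.089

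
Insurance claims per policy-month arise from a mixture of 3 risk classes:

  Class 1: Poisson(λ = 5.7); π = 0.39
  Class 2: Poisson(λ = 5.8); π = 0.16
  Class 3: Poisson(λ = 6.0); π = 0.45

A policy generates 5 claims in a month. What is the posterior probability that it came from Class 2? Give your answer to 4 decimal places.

Posterior ∝ prior × likelihood, so P(k | x) ∝ π_k f_k(x); normalise over all components.
Evaluate each component's likelihood at the observed value:
  p_1 = e^(−5.7)·5.7^5/5! = 0.16777
  p_2 = e^(−5.8)·5.8^5/5! = 0.165596
  p_3 = e^(−6.0)·6.0^5/5! = 0.160623
Weight by the priors:
  π_1·p_1 = 0.39 × 0.16777 = 0.0654303
  π_2·p_2 = 0.16 × 0.165596 = 0.0264954
  π_3·p_3 = 0.45 × 0.160623 = 0.0722804
Normaliser: 0.0654303 + 0.0264954 + 0.0722804 = 0.164206
P(Class 2 | x) ≈ 0.1614

0.1614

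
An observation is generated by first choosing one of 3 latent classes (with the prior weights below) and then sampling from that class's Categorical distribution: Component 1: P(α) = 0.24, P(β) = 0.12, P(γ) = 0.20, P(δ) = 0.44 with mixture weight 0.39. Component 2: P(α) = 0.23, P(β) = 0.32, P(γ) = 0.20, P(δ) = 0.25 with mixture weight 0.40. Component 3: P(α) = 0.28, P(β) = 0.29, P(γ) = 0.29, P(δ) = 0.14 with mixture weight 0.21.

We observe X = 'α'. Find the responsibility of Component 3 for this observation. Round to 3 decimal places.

0.241

P(component k | x) = P(Z=k)·f_k(x) / marginal(x), where marginal(x) = Σ_j P(Z=j)·f_j(x).
Component likelihoods at x = 'α':
  f_1 = P(α | comp) = 0.24
  f_2 = P(α | comp) = 0.23
  f_3 = P(α | comp) = 0.28
Prior × likelihood for each component:
  P(Z=1)·f_1 = 0.39 × 0.24 = 0.0936
  P(Z=2)·f_2 = 0.40 × 0.23 = 0.092
  P(Z=3)·f_3 = 0.21 × 0.28 = 0.0588
Normaliser: 0.0936 + 0.092 + 0.0588 = 0.2444
P(Component 3 | the observation) = 0.0588 / 0.2444 ≈ 0.241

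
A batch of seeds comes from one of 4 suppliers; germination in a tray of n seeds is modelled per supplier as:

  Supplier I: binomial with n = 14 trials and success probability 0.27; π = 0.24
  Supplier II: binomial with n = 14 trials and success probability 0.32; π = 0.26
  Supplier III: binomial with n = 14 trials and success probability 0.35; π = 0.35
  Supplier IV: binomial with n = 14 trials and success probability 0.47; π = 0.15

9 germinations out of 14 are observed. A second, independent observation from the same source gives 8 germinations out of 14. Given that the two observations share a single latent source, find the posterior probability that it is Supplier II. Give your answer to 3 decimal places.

Apply Bayes' rule: the posterior for each component is proportional to its prior times its likelihood at x.
Since both observations come from the same component, the likelihood for component k is f_k(x₁)·f_k(x₂).
  L_I = [0.00316484] × [0.0128352] = 4.06214e-05
  L_II = [0.0102414] × [0.0326444] = 0.000334324
  L_III = [0.0183081] × [0.0510011] = 0.000933734
  L_IV = [0.0936967] × [0.158487] = 0.0148497
Prior × likelihood for each component:
  π_I·L_I = 0.24 × 4.06214e-05 = 9.74914e-06
  π_II·L_II = 0.26 × 0.000334324 = 8.69241e-05
  π_III·L_III = 0.35 × 0.000933734 = 0.000326807
  π_IV·L_IV = 0.15 × 0.0148497 = 0.00222745
Normaliser: 9.74914e-06 + 8.69241e-05 + 0.000326807 + 0.00222745 = 0.00265093
P(Supplier II | x₁, x₂) = 8.69241e-05 / 0.00265093 ≈ 0.033

0.033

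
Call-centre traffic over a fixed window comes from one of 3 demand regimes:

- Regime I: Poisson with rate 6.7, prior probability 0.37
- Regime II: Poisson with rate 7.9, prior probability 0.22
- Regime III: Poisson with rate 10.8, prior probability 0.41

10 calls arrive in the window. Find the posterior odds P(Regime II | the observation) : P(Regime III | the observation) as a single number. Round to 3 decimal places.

Since P(k|x) ∝ w_k f_k(x), the posterior odds are w_i f_i(x) / (w_j f_j(x)).
Poisson probabilities:
  f_I = e^(−6.7)·6.7^10/10! = 0.0618318
  f_II = e^(−7.9)·7.9^10/10! = 0.0967345
  f_III = e^(−10.8)·10.8^10/10! = 0.121365
0.0212816 / 0.0497597 ≈ 0.428

0.428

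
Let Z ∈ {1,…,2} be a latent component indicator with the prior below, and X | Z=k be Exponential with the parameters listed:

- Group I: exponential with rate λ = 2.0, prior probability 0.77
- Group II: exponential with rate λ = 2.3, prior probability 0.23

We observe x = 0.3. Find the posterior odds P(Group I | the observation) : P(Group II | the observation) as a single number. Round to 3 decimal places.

Posterior odds = (P(Z=i) f_i(x)) / (P(Z=j) f_j(x)); the normalising sum cancels.
Component likelihoods at x = 0.3:
  f_I = 2.0·e^(−2.0·0.3) = 2.0·e^(−0.6000) = 1.09762
  f_II = 2.3·e^(−2.3·0.3) = 2.3·e^(−0.6900) = 1.15362
Odds = (0.77/0.23) × (1.09762/1.15362) = 3.34783 × 0.951456 ≈ 3.185

3.185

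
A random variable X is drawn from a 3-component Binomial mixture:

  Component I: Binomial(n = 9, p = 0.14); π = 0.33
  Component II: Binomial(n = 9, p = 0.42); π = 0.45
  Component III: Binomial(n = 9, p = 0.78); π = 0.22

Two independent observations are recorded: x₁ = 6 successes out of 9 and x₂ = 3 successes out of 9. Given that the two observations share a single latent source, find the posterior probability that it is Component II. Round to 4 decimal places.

The responsibility of component k is π_k f_k(x) divided by Σ_j π_j f_j(x).
Since both observations come from the same component, the likelihood for component k is f_k(x₁)·f_k(x₂).
  p_I = [0.000402293] × [0.0932511] = 3.75143e-05
  p_II = [0.089962] × [0.236916] = 0.0213135
  p_III = [0.201426] × [0.00451959] = 0.000910362
Multiply by the mixture weights:
  π_I·p_I = 0.33 × 3.75143e-05 = 1.23797e-05
  π_II·p_II = 0.45 × 0.0213135 = 0.00959106
  π_III·p_III = 0.22 × 0.000910362 = 0.00020028
Evidence: 1.23797e-05 + 0.00959106 + 0.00020028 = 0.00980372
Responsibility of Component II: 0.00959106 / 0.00980372 ≈ 0.9783

0.9783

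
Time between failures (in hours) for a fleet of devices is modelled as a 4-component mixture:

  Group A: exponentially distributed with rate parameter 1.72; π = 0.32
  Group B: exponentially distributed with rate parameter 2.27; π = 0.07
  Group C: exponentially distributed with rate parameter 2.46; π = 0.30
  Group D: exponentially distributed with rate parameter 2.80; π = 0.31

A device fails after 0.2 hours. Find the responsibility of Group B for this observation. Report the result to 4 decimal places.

P(component k | x) = w_k·f_k(x) / marginal(x), where marginal(x) = Σ_j w_j·f_j(x).
Component likelihoods at x = 0.2 hours:
  p_A = 1.21936
  p_B = 1.44164
  p_C = 1.50405
  p_D = 1.59939
Weight by the priors:
  w_A·p_A = 0.32 × 1.21936 = 0.390194
  w_B·p_B = 0.07 × 1.44164 = 0.100915
  w_C·p_C = 0.30 × 1.50405 = 0.451215
  w_D·p_D = 0.31 × 1.59939 = 0.495809
Normaliser: 0.390194 + 0.100915 + 0.451215 + 0.495809 = 1.43813
P(Group B | x) ≈ 0.0702

0.0702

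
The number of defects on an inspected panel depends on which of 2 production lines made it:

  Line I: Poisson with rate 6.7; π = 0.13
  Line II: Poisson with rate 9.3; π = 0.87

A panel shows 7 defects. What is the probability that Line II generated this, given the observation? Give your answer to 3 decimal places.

The responsibility of component k is P(Z=k) f_k(x) divided by Σ_j P(Z=j) f_j(x).
Component likelihoods at x = 7 defects:
  f_I = e^(−6.7)·6.7^7/7! = 0.14802
  f_II = e^(−9.3)·9.3^7/7! = 0.109147
Weight by the priors:
  P(Z=I)·f_I = 0.13 × 0.14802 = 0.0192426
  P(Z=II)·f_II = 0.87 × 0.109147 = 0.0949578
Sum: 0.0192426 + 0.0949578 = 0.1142
Responsibility of Line II: 0.0949578 / 0.1142 ≈ 0.832

0.832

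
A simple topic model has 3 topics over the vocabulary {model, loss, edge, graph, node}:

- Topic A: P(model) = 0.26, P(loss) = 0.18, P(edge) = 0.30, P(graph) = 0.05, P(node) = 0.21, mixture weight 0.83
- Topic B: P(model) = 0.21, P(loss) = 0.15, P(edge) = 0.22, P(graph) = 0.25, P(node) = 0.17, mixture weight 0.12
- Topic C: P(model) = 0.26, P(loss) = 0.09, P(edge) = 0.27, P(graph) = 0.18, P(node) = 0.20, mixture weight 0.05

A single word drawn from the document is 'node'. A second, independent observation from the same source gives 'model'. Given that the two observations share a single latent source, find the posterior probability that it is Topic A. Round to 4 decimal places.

The responsibility of component k is P(Z=k) f_k(x) divided by Σ_j P(Z=j) f_j(x).
Since both observations come from the same component, the likelihood for component k is f_k(x₁)·f_k(x₂).
  L_A = [0.21] × [0.26] = 0.0546
  L_B = [0.17] × [0.21] = 0.0357
  L_C = [0.2] × [0.26] = 0.052
Prior × likelihood for each component:
  P(Z=A)·L_A = 0.83 × 0.0546 = 0.045318
  P(Z=B)·L_B = 0.12 × 0.0357 = 0.004284
  P(Z=C)·L_C = 0.05 × 0.052 = 0.0026
Evidence: 0.045318 + 0.004284 + 0.0026 = 0.052202
P(Topic A | x) ≈ 0.8681

0.8681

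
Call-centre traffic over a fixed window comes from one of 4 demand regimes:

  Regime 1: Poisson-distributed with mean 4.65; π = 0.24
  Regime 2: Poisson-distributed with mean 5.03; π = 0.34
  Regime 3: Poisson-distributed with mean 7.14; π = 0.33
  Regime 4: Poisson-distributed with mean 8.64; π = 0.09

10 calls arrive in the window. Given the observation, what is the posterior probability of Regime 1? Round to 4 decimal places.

0.0674

By Bayes' theorem, P(k | x) = P(Z=k) f_k(x) / Σ_j P(Z=j) f_j(x).
Evaluate each component's likelihood at the observed value:
  p_1 = e^(−4.65)·4.65^10/10! = 0.0124537
  p_2 = e^(−5.03)·5.03^10/10! = 0.0186817
  p_3 = e^(−7.14)·7.14^10/10! = 0.075224
  p_4 = e^(−8.64)·8.64^10/10! = 0.112998
Weight by the priors:
  P(Z=1)·p_1 = 0.24 × 0.0124537 = 0.00298888
  P(Z=2)·p_2 = 0.34 × 0.0186817 = 0.00635177
  P(Z=3)·p_3 = 0.33 × 0.075224 = 0.0248239
  P(Z=4)·p_4 = 0.09 × 0.112998 = 0.0101698
Marginal: 0.00298888 + 0.00635177 + 0.0248239 + 0.0101698 = 0.0443344
P(Regime 1 | the observation) ≈ 0.0674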